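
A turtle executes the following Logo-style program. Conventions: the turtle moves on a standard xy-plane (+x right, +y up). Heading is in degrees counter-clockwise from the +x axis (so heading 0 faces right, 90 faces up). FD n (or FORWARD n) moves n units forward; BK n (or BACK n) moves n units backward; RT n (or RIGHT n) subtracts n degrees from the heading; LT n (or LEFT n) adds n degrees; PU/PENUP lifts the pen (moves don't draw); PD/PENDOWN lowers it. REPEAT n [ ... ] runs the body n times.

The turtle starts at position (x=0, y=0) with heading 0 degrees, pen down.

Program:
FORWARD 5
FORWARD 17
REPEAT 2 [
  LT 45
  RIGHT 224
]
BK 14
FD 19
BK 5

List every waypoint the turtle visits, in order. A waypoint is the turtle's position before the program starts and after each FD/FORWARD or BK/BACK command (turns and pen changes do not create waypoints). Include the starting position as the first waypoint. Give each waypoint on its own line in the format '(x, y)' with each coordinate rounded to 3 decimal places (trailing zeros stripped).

Executing turtle program step by step:
Start: pos=(0,0), heading=0, pen down
FD 5: (0,0) -> (5,0) [heading=0, draw]
FD 17: (5,0) -> (22,0) [heading=0, draw]
REPEAT 2 [
  -- iteration 1/2 --
  LT 45: heading 0 -> 45
  RT 224: heading 45 -> 181
  -- iteration 2/2 --
  LT 45: heading 181 -> 226
  RT 224: heading 226 -> 2
]
BK 14: (22,0) -> (8.009,-0.489) [heading=2, draw]
FD 19: (8.009,-0.489) -> (26.997,0.174) [heading=2, draw]
BK 5: (26.997,0.174) -> (22,0) [heading=2, draw]
Final: pos=(22,0), heading=2, 5 segment(s) drawn
Waypoints (6 total):
(0, 0)
(5, 0)
(22, 0)
(8.009, -0.489)
(26.997, 0.174)
(22, 0)

Answer: (0, 0)
(5, 0)
(22, 0)
(8.009, -0.489)
(26.997, 0.174)
(22, 0)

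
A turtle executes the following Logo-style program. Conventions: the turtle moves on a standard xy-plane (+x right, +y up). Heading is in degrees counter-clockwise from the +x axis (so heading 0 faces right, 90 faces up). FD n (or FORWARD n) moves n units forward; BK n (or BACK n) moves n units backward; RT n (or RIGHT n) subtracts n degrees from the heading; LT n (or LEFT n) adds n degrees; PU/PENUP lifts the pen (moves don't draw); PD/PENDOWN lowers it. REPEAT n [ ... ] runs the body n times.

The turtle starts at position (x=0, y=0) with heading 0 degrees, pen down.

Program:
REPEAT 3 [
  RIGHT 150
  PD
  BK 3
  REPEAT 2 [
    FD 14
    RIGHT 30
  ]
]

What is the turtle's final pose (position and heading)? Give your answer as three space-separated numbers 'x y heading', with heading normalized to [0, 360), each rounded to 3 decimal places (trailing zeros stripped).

Answer: -16.928 5.124 90

Derivation:
Executing turtle program step by step:
Start: pos=(0,0), heading=0, pen down
REPEAT 3 [
  -- iteration 1/3 --
  RT 150: heading 0 -> 210
  PD: pen down
  BK 3: (0,0) -> (2.598,1.5) [heading=210, draw]
  REPEAT 2 [
    -- iteration 1/2 --
    FD 14: (2.598,1.5) -> (-9.526,-5.5) [heading=210, draw]
    RT 30: heading 210 -> 180
    -- iteration 2/2 --
    FD 14: (-9.526,-5.5) -> (-23.526,-5.5) [heading=180, draw]
    RT 30: heading 180 -> 150
  ]
  -- iteration 2/3 --
  RT 150: heading 150 -> 0
  PD: pen down
  BK 3: (-23.526,-5.5) -> (-26.526,-5.5) [heading=0, draw]
  REPEAT 2 [
    -- iteration 1/2 --
    FD 14: (-26.526,-5.5) -> (-12.526,-5.5) [heading=0, draw]
    RT 30: heading 0 -> 330
    -- iteration 2/2 --
    FD 14: (-12.526,-5.5) -> (-0.402,-12.5) [heading=330, draw]
    RT 30: heading 330 -> 300
  ]
  -- iteration 3/3 --
  RT 150: heading 300 -> 150
  PD: pen down
  BK 3: (-0.402,-12.5) -> (2.196,-14) [heading=150, draw]
  REPEAT 2 [
    -- iteration 1/2 --
    FD 14: (2.196,-14) -> (-9.928,-7) [heading=150, draw]
    RT 30: heading 150 -> 120
    -- iteration 2/2 --
    FD 14: (-9.928,-7) -> (-16.928,5.124) [heading=120, draw]
    RT 30: heading 120 -> 90
  ]
]
Final: pos=(-16.928,5.124), heading=90, 9 segment(s) drawn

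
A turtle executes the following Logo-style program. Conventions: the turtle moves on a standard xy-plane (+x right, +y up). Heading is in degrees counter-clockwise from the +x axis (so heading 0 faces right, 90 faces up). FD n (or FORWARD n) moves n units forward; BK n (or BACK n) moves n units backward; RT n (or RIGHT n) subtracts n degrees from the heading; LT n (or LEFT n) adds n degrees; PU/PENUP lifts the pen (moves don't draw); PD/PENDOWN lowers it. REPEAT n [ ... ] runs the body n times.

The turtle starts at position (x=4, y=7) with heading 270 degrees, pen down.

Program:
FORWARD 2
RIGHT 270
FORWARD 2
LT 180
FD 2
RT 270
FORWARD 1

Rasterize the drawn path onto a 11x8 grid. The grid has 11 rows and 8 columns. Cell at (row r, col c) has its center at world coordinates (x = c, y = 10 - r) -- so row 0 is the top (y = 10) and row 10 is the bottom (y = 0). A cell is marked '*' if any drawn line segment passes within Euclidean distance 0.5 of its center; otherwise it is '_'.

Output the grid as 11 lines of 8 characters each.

Segment 0: (4,7) -> (4,5)
Segment 1: (4,5) -> (6,5)
Segment 2: (6,5) -> (4,5)
Segment 3: (4,5) -> (4,4)

Answer: ________
________
________
____*___
____*___
____***_
____*___
________
________
________
________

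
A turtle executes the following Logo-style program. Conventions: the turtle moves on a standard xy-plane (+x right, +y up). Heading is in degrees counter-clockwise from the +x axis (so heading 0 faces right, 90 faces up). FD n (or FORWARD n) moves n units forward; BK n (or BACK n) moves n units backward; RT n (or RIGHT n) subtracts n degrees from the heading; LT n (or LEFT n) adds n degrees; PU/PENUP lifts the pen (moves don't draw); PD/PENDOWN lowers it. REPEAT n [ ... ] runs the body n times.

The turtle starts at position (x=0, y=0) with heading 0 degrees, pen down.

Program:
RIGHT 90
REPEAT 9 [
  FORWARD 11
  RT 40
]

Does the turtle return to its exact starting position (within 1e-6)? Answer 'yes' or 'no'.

Answer: yes

Derivation:
Executing turtle program step by step:
Start: pos=(0,0), heading=0, pen down
RT 90: heading 0 -> 270
REPEAT 9 [
  -- iteration 1/9 --
  FD 11: (0,0) -> (0,-11) [heading=270, draw]
  RT 40: heading 270 -> 230
  -- iteration 2/9 --
  FD 11: (0,-11) -> (-7.071,-19.426) [heading=230, draw]
  RT 40: heading 230 -> 190
  -- iteration 3/9 --
  FD 11: (-7.071,-19.426) -> (-17.904,-21.337) [heading=190, draw]
  RT 40: heading 190 -> 150
  -- iteration 4/9 --
  FD 11: (-17.904,-21.337) -> (-27.43,-15.837) [heading=150, draw]
  RT 40: heading 150 -> 110
  -- iteration 5/9 --
  FD 11: (-27.43,-15.837) -> (-31.192,-5.5) [heading=110, draw]
  RT 40: heading 110 -> 70
  -- iteration 6/9 --
  FD 11: (-31.192,-5.5) -> (-27.43,4.837) [heading=70, draw]
  RT 40: heading 70 -> 30
  -- iteration 7/9 --
  FD 11: (-27.43,4.837) -> (-17.904,10.337) [heading=30, draw]
  RT 40: heading 30 -> 350
  -- iteration 8/9 --
  FD 11: (-17.904,10.337) -> (-7.071,8.426) [heading=350, draw]
  RT 40: heading 350 -> 310
  -- iteration 9/9 --
  FD 11: (-7.071,8.426) -> (0,0) [heading=310, draw]
  RT 40: heading 310 -> 270
]
Final: pos=(0,0), heading=270, 9 segment(s) drawn

Start position: (0, 0)
Final position: (0, 0)
Distance = 0; < 1e-6 -> CLOSED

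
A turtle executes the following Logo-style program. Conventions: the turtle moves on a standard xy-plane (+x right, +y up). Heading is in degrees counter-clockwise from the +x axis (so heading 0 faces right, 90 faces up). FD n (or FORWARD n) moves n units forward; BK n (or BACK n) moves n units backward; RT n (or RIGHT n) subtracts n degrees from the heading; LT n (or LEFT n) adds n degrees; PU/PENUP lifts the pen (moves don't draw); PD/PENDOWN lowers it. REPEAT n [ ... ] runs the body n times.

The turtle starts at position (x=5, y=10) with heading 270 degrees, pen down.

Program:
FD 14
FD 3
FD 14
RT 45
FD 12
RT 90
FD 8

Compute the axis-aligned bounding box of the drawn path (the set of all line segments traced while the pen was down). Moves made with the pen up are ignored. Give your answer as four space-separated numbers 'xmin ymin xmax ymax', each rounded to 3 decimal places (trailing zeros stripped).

Executing turtle program step by step:
Start: pos=(5,10), heading=270, pen down
FD 14: (5,10) -> (5,-4) [heading=270, draw]
FD 3: (5,-4) -> (5,-7) [heading=270, draw]
FD 14: (5,-7) -> (5,-21) [heading=270, draw]
RT 45: heading 270 -> 225
FD 12: (5,-21) -> (-3.485,-29.485) [heading=225, draw]
RT 90: heading 225 -> 135
FD 8: (-3.485,-29.485) -> (-9.142,-23.828) [heading=135, draw]
Final: pos=(-9.142,-23.828), heading=135, 5 segment(s) drawn

Segment endpoints: x in {-9.142, -3.485, 5, 5, 5, 5}, y in {-29.485, -23.828, -21, -7, -4, 10}
xmin=-9.142, ymin=-29.485, xmax=5, ymax=10

Answer: -9.142 -29.485 5 10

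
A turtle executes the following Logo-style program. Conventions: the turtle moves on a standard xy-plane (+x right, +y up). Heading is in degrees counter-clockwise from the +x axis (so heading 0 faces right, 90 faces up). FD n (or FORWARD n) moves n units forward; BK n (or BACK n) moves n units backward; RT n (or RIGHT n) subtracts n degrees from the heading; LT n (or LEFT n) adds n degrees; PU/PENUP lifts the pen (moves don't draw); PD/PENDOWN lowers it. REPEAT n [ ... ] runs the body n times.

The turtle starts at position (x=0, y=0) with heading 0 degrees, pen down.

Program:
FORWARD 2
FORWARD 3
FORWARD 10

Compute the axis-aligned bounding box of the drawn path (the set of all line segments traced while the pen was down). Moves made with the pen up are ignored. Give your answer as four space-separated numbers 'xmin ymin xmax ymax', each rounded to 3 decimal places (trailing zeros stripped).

Executing turtle program step by step:
Start: pos=(0,0), heading=0, pen down
FD 2: (0,0) -> (2,0) [heading=0, draw]
FD 3: (2,0) -> (5,0) [heading=0, draw]
FD 10: (5,0) -> (15,0) [heading=0, draw]
Final: pos=(15,0), heading=0, 3 segment(s) drawn

Segment endpoints: x in {0, 2, 5, 15}, y in {0}
xmin=0, ymin=0, xmax=15, ymax=0

Answer: 0 0 15 0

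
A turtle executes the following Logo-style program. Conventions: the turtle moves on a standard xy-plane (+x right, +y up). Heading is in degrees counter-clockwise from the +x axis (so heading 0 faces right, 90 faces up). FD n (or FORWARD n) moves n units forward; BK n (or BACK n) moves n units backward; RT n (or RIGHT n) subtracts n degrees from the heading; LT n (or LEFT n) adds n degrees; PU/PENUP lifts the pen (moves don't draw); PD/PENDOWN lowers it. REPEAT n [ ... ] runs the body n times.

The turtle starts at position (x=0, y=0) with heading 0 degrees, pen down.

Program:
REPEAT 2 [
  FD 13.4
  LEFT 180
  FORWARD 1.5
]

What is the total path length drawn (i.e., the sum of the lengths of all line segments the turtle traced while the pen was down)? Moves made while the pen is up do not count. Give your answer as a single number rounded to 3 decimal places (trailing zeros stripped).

Executing turtle program step by step:
Start: pos=(0,0), heading=0, pen down
REPEAT 2 [
  -- iteration 1/2 --
  FD 13.4: (0,0) -> (13.4,0) [heading=0, draw]
  LT 180: heading 0 -> 180
  FD 1.5: (13.4,0) -> (11.9,0) [heading=180, draw]
  -- iteration 2/2 --
  FD 13.4: (11.9,0) -> (-1.5,0) [heading=180, draw]
  LT 180: heading 180 -> 0
  FD 1.5: (-1.5,0) -> (0,0) [heading=0, draw]
]
Final: pos=(0,0), heading=0, 4 segment(s) drawn

Segment lengths:
  seg 1: (0,0) -> (13.4,0), length = 13.4
  seg 2: (13.4,0) -> (11.9,0), length = 1.5
  seg 3: (11.9,0) -> (-1.5,0), length = 13.4
  seg 4: (-1.5,0) -> (0,0), length = 1.5
Total = 29.8

Answer: 29.8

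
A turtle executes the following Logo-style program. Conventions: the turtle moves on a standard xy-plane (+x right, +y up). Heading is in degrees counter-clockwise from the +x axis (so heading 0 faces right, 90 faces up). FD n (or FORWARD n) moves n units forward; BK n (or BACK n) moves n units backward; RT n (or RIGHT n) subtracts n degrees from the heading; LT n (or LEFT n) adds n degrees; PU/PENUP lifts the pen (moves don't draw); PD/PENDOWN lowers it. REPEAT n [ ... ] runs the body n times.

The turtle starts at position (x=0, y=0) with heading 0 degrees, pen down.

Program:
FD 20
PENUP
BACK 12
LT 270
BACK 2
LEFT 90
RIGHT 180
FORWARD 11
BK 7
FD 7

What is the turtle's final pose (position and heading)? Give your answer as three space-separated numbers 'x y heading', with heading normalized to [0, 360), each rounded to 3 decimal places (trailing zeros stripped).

Executing turtle program step by step:
Start: pos=(0,0), heading=0, pen down
FD 20: (0,0) -> (20,0) [heading=0, draw]
PU: pen up
BK 12: (20,0) -> (8,0) [heading=0, move]
LT 270: heading 0 -> 270
BK 2: (8,0) -> (8,2) [heading=270, move]
LT 90: heading 270 -> 0
RT 180: heading 0 -> 180
FD 11: (8,2) -> (-3,2) [heading=180, move]
BK 7: (-3,2) -> (4,2) [heading=180, move]
FD 7: (4,2) -> (-3,2) [heading=180, move]
Final: pos=(-3,2), heading=180, 1 segment(s) drawn

Answer: -3 2 180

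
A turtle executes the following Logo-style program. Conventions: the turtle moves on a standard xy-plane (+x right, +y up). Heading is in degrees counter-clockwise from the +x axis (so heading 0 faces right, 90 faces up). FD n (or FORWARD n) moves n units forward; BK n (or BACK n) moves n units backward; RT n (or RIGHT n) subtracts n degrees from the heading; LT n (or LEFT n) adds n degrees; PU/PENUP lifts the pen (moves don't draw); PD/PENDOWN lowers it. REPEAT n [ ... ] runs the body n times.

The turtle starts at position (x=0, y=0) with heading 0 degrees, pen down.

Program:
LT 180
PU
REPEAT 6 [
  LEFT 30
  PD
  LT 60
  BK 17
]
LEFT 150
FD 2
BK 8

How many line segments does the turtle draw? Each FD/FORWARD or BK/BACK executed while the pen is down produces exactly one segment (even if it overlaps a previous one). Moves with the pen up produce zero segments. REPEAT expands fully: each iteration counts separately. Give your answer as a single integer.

Executing turtle program step by step:
Start: pos=(0,0), heading=0, pen down
LT 180: heading 0 -> 180
PU: pen up
REPEAT 6 [
  -- iteration 1/6 --
  LT 30: heading 180 -> 210
  PD: pen down
  LT 60: heading 210 -> 270
  BK 17: (0,0) -> (0,17) [heading=270, draw]
  -- iteration 2/6 --
  LT 30: heading 270 -> 300
  PD: pen down
  LT 60: heading 300 -> 0
  BK 17: (0,17) -> (-17,17) [heading=0, draw]
  -- iteration 3/6 --
  LT 30: heading 0 -> 30
  PD: pen down
  LT 60: heading 30 -> 90
  BK 17: (-17,17) -> (-17,0) [heading=90, draw]
  -- iteration 4/6 --
  LT 30: heading 90 -> 120
  PD: pen down
  LT 60: heading 120 -> 180
  BK 17: (-17,0) -> (0,0) [heading=180, draw]
  -- iteration 5/6 --
  LT 30: heading 180 -> 210
  PD: pen down
  LT 60: heading 210 -> 270
  BK 17: (0,0) -> (0,17) [heading=270, draw]
  -- iteration 6/6 --
  LT 30: heading 270 -> 300
  PD: pen down
  LT 60: heading 300 -> 0
  BK 17: (0,17) -> (-17,17) [heading=0, draw]
]
LT 150: heading 0 -> 150
FD 2: (-17,17) -> (-18.732,18) [heading=150, draw]
BK 8: (-18.732,18) -> (-11.804,14) [heading=150, draw]
Final: pos=(-11.804,14), heading=150, 8 segment(s) drawn
Segments drawn: 8

Answer: 8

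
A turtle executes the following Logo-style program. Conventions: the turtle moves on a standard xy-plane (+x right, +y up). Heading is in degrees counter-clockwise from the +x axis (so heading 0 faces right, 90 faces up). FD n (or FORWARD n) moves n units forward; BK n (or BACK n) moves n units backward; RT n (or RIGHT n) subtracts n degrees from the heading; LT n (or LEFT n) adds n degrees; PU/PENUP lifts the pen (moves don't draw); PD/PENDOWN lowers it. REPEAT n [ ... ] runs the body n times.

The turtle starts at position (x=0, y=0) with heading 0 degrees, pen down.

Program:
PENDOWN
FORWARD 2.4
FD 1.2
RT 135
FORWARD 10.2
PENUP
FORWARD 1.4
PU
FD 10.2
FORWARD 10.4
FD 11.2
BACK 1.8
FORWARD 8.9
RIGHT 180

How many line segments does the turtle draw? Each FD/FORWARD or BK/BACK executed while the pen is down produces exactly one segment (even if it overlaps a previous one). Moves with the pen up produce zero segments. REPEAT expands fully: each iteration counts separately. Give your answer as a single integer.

Executing turtle program step by step:
Start: pos=(0,0), heading=0, pen down
PD: pen down
FD 2.4: (0,0) -> (2.4,0) [heading=0, draw]
FD 1.2: (2.4,0) -> (3.6,0) [heading=0, draw]
RT 135: heading 0 -> 225
FD 10.2: (3.6,0) -> (-3.612,-7.212) [heading=225, draw]
PU: pen up
FD 1.4: (-3.612,-7.212) -> (-4.602,-8.202) [heading=225, move]
PU: pen up
FD 10.2: (-4.602,-8.202) -> (-11.815,-15.415) [heading=225, move]
FD 10.4: (-11.815,-15.415) -> (-19.169,-22.769) [heading=225, move]
FD 11.2: (-19.169,-22.769) -> (-27.088,-30.688) [heading=225, move]
BK 1.8: (-27.088,-30.688) -> (-25.816,-29.416) [heading=225, move]
FD 8.9: (-25.816,-29.416) -> (-32.109,-35.709) [heading=225, move]
RT 180: heading 225 -> 45
Final: pos=(-32.109,-35.709), heading=45, 3 segment(s) drawn
Segments drawn: 3

Answer: 3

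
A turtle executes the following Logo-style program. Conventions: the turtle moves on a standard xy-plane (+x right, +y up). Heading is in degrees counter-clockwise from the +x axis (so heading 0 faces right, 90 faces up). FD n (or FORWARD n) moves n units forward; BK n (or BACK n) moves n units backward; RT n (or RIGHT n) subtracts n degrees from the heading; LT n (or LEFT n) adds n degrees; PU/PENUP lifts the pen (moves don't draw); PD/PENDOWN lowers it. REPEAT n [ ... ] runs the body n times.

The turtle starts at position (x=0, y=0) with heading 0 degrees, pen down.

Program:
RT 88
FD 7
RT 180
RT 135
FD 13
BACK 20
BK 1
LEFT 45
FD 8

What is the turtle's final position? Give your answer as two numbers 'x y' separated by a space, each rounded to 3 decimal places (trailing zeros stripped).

Executing turtle program step by step:
Start: pos=(0,0), heading=0, pen down
RT 88: heading 0 -> 272
FD 7: (0,0) -> (0.244,-6.996) [heading=272, draw]
RT 180: heading 272 -> 92
RT 135: heading 92 -> 317
FD 13: (0.244,-6.996) -> (9.752,-15.862) [heading=317, draw]
BK 20: (9.752,-15.862) -> (-4.875,-2.222) [heading=317, draw]
BK 1: (-4.875,-2.222) -> (-5.607,-1.54) [heading=317, draw]
LT 45: heading 317 -> 2
FD 8: (-5.607,-1.54) -> (2.389,-1.261) [heading=2, draw]
Final: pos=(2.389,-1.261), heading=2, 5 segment(s) drawn

Answer: 2.389 -1.261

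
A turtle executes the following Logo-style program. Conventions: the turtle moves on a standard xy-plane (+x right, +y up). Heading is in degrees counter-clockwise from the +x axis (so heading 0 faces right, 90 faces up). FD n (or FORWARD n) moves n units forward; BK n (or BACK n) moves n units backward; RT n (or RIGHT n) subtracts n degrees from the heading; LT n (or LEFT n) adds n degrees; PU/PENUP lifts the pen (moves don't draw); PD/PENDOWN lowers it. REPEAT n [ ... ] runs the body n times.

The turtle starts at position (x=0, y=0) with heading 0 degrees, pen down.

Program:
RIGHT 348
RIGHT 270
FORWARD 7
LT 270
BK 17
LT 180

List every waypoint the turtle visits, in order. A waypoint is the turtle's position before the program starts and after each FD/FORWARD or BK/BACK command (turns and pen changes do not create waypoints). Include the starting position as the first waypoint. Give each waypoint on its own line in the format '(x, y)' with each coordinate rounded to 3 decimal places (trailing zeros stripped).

Executing turtle program step by step:
Start: pos=(0,0), heading=0, pen down
RT 348: heading 0 -> 12
RT 270: heading 12 -> 102
FD 7: (0,0) -> (-1.455,6.847) [heading=102, draw]
LT 270: heading 102 -> 12
BK 17: (-1.455,6.847) -> (-18.084,3.313) [heading=12, draw]
LT 180: heading 12 -> 192
Final: pos=(-18.084,3.313), heading=192, 2 segment(s) drawn
Waypoints (3 total):
(0, 0)
(-1.455, 6.847)
(-18.084, 3.313)

Answer: (0, 0)
(-1.455, 6.847)
(-18.084, 3.313)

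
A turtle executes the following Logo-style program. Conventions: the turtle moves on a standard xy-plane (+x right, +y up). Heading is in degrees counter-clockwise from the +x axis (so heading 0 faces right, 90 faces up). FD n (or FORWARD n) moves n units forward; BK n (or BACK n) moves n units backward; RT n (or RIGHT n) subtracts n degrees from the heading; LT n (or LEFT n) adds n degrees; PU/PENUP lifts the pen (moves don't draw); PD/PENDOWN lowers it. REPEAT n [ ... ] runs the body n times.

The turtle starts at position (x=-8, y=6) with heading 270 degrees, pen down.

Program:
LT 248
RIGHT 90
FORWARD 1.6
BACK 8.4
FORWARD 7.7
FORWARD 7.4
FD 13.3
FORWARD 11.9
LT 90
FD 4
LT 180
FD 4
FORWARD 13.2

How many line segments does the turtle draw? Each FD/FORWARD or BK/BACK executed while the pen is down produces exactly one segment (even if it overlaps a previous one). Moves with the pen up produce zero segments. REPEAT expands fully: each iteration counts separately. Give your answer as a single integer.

Answer: 9

Derivation:
Executing turtle program step by step:
Start: pos=(-8,6), heading=270, pen down
LT 248: heading 270 -> 158
RT 90: heading 158 -> 68
FD 1.6: (-8,6) -> (-7.401,7.483) [heading=68, draw]
BK 8.4: (-7.401,7.483) -> (-10.547,-0.305) [heading=68, draw]
FD 7.7: (-10.547,-0.305) -> (-7.663,6.834) [heading=68, draw]
FD 7.4: (-7.663,6.834) -> (-4.891,13.696) [heading=68, draw]
FD 13.3: (-4.891,13.696) -> (0.092,26.027) [heading=68, draw]
FD 11.9: (0.092,26.027) -> (4.549,37.061) [heading=68, draw]
LT 90: heading 68 -> 158
FD 4: (4.549,37.061) -> (0.841,38.559) [heading=158, draw]
LT 180: heading 158 -> 338
FD 4: (0.841,38.559) -> (4.549,37.061) [heading=338, draw]
FD 13.2: (4.549,37.061) -> (16.788,32.116) [heading=338, draw]
Final: pos=(16.788,32.116), heading=338, 9 segment(s) drawn
Segments drawn: 9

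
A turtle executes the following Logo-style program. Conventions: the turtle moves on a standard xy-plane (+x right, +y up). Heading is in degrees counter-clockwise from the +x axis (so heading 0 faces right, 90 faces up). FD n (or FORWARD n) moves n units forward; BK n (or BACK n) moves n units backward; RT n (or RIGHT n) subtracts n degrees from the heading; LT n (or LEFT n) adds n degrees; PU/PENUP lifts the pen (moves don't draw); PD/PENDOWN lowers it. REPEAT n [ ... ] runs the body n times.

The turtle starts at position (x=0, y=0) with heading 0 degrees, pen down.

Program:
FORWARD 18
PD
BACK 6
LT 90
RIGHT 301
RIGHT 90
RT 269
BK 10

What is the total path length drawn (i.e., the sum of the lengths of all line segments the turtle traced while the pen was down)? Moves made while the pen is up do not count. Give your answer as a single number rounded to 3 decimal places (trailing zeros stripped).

Answer: 34

Derivation:
Executing turtle program step by step:
Start: pos=(0,0), heading=0, pen down
FD 18: (0,0) -> (18,0) [heading=0, draw]
PD: pen down
BK 6: (18,0) -> (12,0) [heading=0, draw]
LT 90: heading 0 -> 90
RT 301: heading 90 -> 149
RT 90: heading 149 -> 59
RT 269: heading 59 -> 150
BK 10: (12,0) -> (20.66,-5) [heading=150, draw]
Final: pos=(20.66,-5), heading=150, 3 segment(s) drawn

Segment lengths:
  seg 1: (0,0) -> (18,0), length = 18
  seg 2: (18,0) -> (12,0), length = 6
  seg 3: (12,0) -> (20.66,-5), length = 10
Total = 34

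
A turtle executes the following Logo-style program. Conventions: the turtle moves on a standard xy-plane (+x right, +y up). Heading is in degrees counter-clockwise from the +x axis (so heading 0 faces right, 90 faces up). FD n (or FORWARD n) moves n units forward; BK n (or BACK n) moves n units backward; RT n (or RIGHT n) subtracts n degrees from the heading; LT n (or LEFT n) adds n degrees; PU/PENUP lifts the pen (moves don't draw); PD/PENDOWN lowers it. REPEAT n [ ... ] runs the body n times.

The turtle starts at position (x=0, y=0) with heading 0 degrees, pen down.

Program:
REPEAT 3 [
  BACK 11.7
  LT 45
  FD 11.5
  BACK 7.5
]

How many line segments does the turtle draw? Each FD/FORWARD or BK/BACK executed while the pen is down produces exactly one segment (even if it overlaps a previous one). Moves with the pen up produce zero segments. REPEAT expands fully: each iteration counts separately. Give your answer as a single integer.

Answer: 9

Derivation:
Executing turtle program step by step:
Start: pos=(0,0), heading=0, pen down
REPEAT 3 [
  -- iteration 1/3 --
  BK 11.7: (0,0) -> (-11.7,0) [heading=0, draw]
  LT 45: heading 0 -> 45
  FD 11.5: (-11.7,0) -> (-3.568,8.132) [heading=45, draw]
  BK 7.5: (-3.568,8.132) -> (-8.872,2.828) [heading=45, draw]
  -- iteration 2/3 --
  BK 11.7: (-8.872,2.828) -> (-17.145,-5.445) [heading=45, draw]
  LT 45: heading 45 -> 90
  FD 11.5: (-17.145,-5.445) -> (-17.145,6.055) [heading=90, draw]
  BK 7.5: (-17.145,6.055) -> (-17.145,-1.445) [heading=90, draw]
  -- iteration 3/3 --
  BK 11.7: (-17.145,-1.445) -> (-17.145,-13.145) [heading=90, draw]
  LT 45: heading 90 -> 135
  FD 11.5: (-17.145,-13.145) -> (-25.276,-5.013) [heading=135, draw]
  BK 7.5: (-25.276,-5.013) -> (-19.973,-10.316) [heading=135, draw]
]
Final: pos=(-19.973,-10.316), heading=135, 9 segment(s) drawn
Segments drawn: 9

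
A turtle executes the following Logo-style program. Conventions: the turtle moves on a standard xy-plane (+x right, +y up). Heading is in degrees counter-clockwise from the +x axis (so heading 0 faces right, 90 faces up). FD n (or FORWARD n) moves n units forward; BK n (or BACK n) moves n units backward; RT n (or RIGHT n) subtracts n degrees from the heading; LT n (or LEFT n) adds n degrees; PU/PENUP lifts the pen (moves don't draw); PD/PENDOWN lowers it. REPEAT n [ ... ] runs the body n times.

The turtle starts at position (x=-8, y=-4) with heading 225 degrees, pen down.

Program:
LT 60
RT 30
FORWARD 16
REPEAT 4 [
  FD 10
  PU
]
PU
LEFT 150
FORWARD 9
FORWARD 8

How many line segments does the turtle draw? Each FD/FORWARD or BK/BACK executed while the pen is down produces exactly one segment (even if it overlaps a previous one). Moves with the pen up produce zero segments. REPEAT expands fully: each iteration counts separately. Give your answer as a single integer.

Answer: 2

Derivation:
Executing turtle program step by step:
Start: pos=(-8,-4), heading=225, pen down
LT 60: heading 225 -> 285
RT 30: heading 285 -> 255
FD 16: (-8,-4) -> (-12.141,-19.455) [heading=255, draw]
REPEAT 4 [
  -- iteration 1/4 --
  FD 10: (-12.141,-19.455) -> (-14.729,-29.114) [heading=255, draw]
  PU: pen up
  -- iteration 2/4 --
  FD 10: (-14.729,-29.114) -> (-17.317,-38.773) [heading=255, move]
  PU: pen up
  -- iteration 3/4 --
  FD 10: (-17.317,-38.773) -> (-19.906,-48.433) [heading=255, move]
  PU: pen up
  -- iteration 4/4 --
  FD 10: (-19.906,-48.433) -> (-22.494,-58.092) [heading=255, move]
  PU: pen up
]
PU: pen up
LT 150: heading 255 -> 45
FD 9: (-22.494,-58.092) -> (-16.13,-51.728) [heading=45, move]
FD 8: (-16.13,-51.728) -> (-10.473,-46.071) [heading=45, move]
Final: pos=(-10.473,-46.071), heading=45, 2 segment(s) drawn
Segments drawn: 2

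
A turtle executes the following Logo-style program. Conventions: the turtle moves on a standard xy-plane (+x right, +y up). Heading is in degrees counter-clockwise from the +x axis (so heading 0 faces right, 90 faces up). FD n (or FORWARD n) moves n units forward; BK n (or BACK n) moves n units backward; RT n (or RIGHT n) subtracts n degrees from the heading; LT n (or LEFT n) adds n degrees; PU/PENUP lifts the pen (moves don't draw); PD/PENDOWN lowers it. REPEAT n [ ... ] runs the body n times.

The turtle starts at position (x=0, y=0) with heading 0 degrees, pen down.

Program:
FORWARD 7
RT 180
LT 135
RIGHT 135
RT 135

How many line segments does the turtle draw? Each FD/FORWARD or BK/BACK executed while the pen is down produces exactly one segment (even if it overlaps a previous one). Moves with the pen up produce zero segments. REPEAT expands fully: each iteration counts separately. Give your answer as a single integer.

Executing turtle program step by step:
Start: pos=(0,0), heading=0, pen down
FD 7: (0,0) -> (7,0) [heading=0, draw]
RT 180: heading 0 -> 180
LT 135: heading 180 -> 315
RT 135: heading 315 -> 180
RT 135: heading 180 -> 45
Final: pos=(7,0), heading=45, 1 segment(s) drawn
Segments drawn: 1

Answer: 1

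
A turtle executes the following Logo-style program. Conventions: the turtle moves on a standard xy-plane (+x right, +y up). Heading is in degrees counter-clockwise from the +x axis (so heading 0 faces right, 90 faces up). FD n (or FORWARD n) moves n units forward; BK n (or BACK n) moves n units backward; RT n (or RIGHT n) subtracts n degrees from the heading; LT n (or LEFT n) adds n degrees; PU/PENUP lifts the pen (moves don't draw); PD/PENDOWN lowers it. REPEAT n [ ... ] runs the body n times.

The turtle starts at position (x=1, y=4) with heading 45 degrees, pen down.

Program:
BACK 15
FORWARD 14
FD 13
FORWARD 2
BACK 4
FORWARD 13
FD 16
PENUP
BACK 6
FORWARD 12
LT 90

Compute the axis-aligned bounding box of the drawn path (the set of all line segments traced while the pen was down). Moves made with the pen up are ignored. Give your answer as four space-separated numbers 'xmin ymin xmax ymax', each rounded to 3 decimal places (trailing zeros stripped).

Answer: -9.607 -6.607 28.577 31.577

Derivation:
Executing turtle program step by step:
Start: pos=(1,4), heading=45, pen down
BK 15: (1,4) -> (-9.607,-6.607) [heading=45, draw]
FD 14: (-9.607,-6.607) -> (0.293,3.293) [heading=45, draw]
FD 13: (0.293,3.293) -> (9.485,12.485) [heading=45, draw]
FD 2: (9.485,12.485) -> (10.899,13.899) [heading=45, draw]
BK 4: (10.899,13.899) -> (8.071,11.071) [heading=45, draw]
FD 13: (8.071,11.071) -> (17.263,20.263) [heading=45, draw]
FD 16: (17.263,20.263) -> (28.577,31.577) [heading=45, draw]
PU: pen up
BK 6: (28.577,31.577) -> (24.335,27.335) [heading=45, move]
FD 12: (24.335,27.335) -> (32.82,35.82) [heading=45, move]
LT 90: heading 45 -> 135
Final: pos=(32.82,35.82), heading=135, 7 segment(s) drawn

Segment endpoints: x in {-9.607, 0.293, 1, 8.071, 9.485, 10.899, 17.263, 28.577}, y in {-6.607, 3.293, 4, 11.071, 12.485, 13.899, 20.263, 31.577}
xmin=-9.607, ymin=-6.607, xmax=28.577, ymax=31.577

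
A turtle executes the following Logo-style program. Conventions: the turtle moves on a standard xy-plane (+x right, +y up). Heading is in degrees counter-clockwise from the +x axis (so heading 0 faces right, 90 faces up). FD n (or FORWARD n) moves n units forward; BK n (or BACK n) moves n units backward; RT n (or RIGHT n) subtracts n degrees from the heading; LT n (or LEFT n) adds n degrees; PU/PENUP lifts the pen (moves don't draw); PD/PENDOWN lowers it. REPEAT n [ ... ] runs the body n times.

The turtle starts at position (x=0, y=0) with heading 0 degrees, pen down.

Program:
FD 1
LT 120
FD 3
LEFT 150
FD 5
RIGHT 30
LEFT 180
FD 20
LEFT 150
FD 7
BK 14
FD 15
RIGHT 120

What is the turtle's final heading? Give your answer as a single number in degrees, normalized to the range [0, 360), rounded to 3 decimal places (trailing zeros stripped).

Executing turtle program step by step:
Start: pos=(0,0), heading=0, pen down
FD 1: (0,0) -> (1,0) [heading=0, draw]
LT 120: heading 0 -> 120
FD 3: (1,0) -> (-0.5,2.598) [heading=120, draw]
LT 150: heading 120 -> 270
FD 5: (-0.5,2.598) -> (-0.5,-2.402) [heading=270, draw]
RT 30: heading 270 -> 240
LT 180: heading 240 -> 60
FD 20: (-0.5,-2.402) -> (9.5,14.919) [heading=60, draw]
LT 150: heading 60 -> 210
FD 7: (9.5,14.919) -> (3.438,11.419) [heading=210, draw]
BK 14: (3.438,11.419) -> (15.562,18.419) [heading=210, draw]
FD 15: (15.562,18.419) -> (2.572,10.919) [heading=210, draw]
RT 120: heading 210 -> 90
Final: pos=(2.572,10.919), heading=90, 7 segment(s) drawn

Answer: 90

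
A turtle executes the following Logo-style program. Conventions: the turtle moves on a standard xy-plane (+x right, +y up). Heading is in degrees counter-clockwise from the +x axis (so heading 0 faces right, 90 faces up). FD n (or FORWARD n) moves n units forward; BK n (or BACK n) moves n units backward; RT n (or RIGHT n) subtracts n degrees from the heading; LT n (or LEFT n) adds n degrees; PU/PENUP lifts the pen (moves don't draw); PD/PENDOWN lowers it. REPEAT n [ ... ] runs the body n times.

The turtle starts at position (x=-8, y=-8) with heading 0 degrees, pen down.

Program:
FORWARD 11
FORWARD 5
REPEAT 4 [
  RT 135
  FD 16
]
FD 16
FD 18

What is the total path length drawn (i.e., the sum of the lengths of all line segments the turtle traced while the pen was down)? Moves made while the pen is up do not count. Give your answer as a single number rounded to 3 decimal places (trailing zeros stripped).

Answer: 114

Derivation:
Executing turtle program step by step:
Start: pos=(-8,-8), heading=0, pen down
FD 11: (-8,-8) -> (3,-8) [heading=0, draw]
FD 5: (3,-8) -> (8,-8) [heading=0, draw]
REPEAT 4 [
  -- iteration 1/4 --
  RT 135: heading 0 -> 225
  FD 16: (8,-8) -> (-3.314,-19.314) [heading=225, draw]
  -- iteration 2/4 --
  RT 135: heading 225 -> 90
  FD 16: (-3.314,-19.314) -> (-3.314,-3.314) [heading=90, draw]
  -- iteration 3/4 --
  RT 135: heading 90 -> 315
  FD 16: (-3.314,-3.314) -> (8,-14.627) [heading=315, draw]
  -- iteration 4/4 --
  RT 135: heading 315 -> 180
  FD 16: (8,-14.627) -> (-8,-14.627) [heading=180, draw]
]
FD 16: (-8,-14.627) -> (-24,-14.627) [heading=180, draw]
FD 18: (-24,-14.627) -> (-42,-14.627) [heading=180, draw]
Final: pos=(-42,-14.627), heading=180, 8 segment(s) drawn

Segment lengths:
  seg 1: (-8,-8) -> (3,-8), length = 11
  seg 2: (3,-8) -> (8,-8), length = 5
  seg 3: (8,-8) -> (-3.314,-19.314), length = 16
  seg 4: (-3.314,-19.314) -> (-3.314,-3.314), length = 16
  seg 5: (-3.314,-3.314) -> (8,-14.627), length = 16
  seg 6: (8,-14.627) -> (-8,-14.627), length = 16
  seg 7: (-8,-14.627) -> (-24,-14.627), length = 16
  seg 8: (-24,-14.627) -> (-42,-14.627), length = 18
Total = 114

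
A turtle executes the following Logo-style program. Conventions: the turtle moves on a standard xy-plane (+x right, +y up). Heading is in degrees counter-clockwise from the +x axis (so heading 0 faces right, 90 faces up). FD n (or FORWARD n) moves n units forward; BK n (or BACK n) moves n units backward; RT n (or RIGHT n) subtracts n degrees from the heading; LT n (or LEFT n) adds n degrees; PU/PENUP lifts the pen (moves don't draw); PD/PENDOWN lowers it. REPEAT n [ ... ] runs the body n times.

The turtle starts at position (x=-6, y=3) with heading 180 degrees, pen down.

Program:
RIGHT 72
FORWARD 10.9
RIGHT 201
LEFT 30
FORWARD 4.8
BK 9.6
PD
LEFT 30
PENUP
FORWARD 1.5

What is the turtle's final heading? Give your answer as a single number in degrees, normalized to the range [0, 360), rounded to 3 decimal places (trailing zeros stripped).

Executing turtle program step by step:
Start: pos=(-6,3), heading=180, pen down
RT 72: heading 180 -> 108
FD 10.9: (-6,3) -> (-9.368,13.367) [heading=108, draw]
RT 201: heading 108 -> 267
LT 30: heading 267 -> 297
FD 4.8: (-9.368,13.367) -> (-7.189,9.09) [heading=297, draw]
BK 9.6: (-7.189,9.09) -> (-11.547,17.643) [heading=297, draw]
PD: pen down
LT 30: heading 297 -> 327
PU: pen up
FD 1.5: (-11.547,17.643) -> (-10.289,16.826) [heading=327, move]
Final: pos=(-10.289,16.826), heading=327, 3 segment(s) drawn

Answer: 327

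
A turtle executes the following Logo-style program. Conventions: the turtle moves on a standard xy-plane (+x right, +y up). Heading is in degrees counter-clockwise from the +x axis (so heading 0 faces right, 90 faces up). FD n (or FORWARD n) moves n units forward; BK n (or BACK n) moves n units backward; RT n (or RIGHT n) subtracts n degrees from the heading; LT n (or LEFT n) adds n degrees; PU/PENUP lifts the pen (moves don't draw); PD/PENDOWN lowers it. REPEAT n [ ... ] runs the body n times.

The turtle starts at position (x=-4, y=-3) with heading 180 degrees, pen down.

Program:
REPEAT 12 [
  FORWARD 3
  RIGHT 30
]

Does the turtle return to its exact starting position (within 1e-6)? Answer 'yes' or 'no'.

Executing turtle program step by step:
Start: pos=(-4,-3), heading=180, pen down
REPEAT 12 [
  -- iteration 1/12 --
  FD 3: (-4,-3) -> (-7,-3) [heading=180, draw]
  RT 30: heading 180 -> 150
  -- iteration 2/12 --
  FD 3: (-7,-3) -> (-9.598,-1.5) [heading=150, draw]
  RT 30: heading 150 -> 120
  -- iteration 3/12 --
  FD 3: (-9.598,-1.5) -> (-11.098,1.098) [heading=120, draw]
  RT 30: heading 120 -> 90
  -- iteration 4/12 --
  FD 3: (-11.098,1.098) -> (-11.098,4.098) [heading=90, draw]
  RT 30: heading 90 -> 60
  -- iteration 5/12 --
  FD 3: (-11.098,4.098) -> (-9.598,6.696) [heading=60, draw]
  RT 30: heading 60 -> 30
  -- iteration 6/12 --
  FD 3: (-9.598,6.696) -> (-7,8.196) [heading=30, draw]
  RT 30: heading 30 -> 0
  -- iteration 7/12 --
  FD 3: (-7,8.196) -> (-4,8.196) [heading=0, draw]
  RT 30: heading 0 -> 330
  -- iteration 8/12 --
  FD 3: (-4,8.196) -> (-1.402,6.696) [heading=330, draw]
  RT 30: heading 330 -> 300
  -- iteration 9/12 --
  FD 3: (-1.402,6.696) -> (0.098,4.098) [heading=300, draw]
  RT 30: heading 300 -> 270
  -- iteration 10/12 --
  FD 3: (0.098,4.098) -> (0.098,1.098) [heading=270, draw]
  RT 30: heading 270 -> 240
  -- iteration 11/12 --
  FD 3: (0.098,1.098) -> (-1.402,-1.5) [heading=240, draw]
  RT 30: heading 240 -> 210
  -- iteration 12/12 --
  FD 3: (-1.402,-1.5) -> (-4,-3) [heading=210, draw]
  RT 30: heading 210 -> 180
]
Final: pos=(-4,-3), heading=180, 12 segment(s) drawn

Start position: (-4, -3)
Final position: (-4, -3)
Distance = 0; < 1e-6 -> CLOSED

Answer: yes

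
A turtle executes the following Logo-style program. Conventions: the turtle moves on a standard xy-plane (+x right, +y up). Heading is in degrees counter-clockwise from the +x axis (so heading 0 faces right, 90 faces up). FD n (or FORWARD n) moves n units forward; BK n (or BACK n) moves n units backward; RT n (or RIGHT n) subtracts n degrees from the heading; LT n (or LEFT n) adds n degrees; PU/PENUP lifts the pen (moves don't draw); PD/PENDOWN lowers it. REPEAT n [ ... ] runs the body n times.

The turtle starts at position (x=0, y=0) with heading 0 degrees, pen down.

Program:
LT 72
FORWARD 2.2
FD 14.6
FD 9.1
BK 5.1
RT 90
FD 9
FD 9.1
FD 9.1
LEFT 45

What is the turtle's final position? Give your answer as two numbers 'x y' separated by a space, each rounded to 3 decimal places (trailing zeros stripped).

Executing turtle program step by step:
Start: pos=(0,0), heading=0, pen down
LT 72: heading 0 -> 72
FD 2.2: (0,0) -> (0.68,2.092) [heading=72, draw]
FD 14.6: (0.68,2.092) -> (5.191,15.978) [heading=72, draw]
FD 9.1: (5.191,15.978) -> (8.004,24.632) [heading=72, draw]
BK 5.1: (8.004,24.632) -> (6.428,19.782) [heading=72, draw]
RT 90: heading 72 -> 342
FD 9: (6.428,19.782) -> (14.987,17.001) [heading=342, draw]
FD 9.1: (14.987,17.001) -> (23.642,14.189) [heading=342, draw]
FD 9.1: (23.642,14.189) -> (32.296,11.377) [heading=342, draw]
LT 45: heading 342 -> 27
Final: pos=(32.296,11.377), heading=27, 7 segment(s) drawn

Answer: 32.296 11.377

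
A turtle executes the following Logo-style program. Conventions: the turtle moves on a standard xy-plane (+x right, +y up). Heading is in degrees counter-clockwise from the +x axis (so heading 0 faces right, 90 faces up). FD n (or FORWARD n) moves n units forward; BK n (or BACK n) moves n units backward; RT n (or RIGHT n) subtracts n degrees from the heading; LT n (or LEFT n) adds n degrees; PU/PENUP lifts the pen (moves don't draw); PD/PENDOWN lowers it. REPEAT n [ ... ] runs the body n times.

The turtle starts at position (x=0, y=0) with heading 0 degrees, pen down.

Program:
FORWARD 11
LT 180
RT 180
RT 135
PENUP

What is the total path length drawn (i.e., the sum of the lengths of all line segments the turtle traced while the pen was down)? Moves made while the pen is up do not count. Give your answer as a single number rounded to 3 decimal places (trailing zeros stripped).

Answer: 11

Derivation:
Executing turtle program step by step:
Start: pos=(0,0), heading=0, pen down
FD 11: (0,0) -> (11,0) [heading=0, draw]
LT 180: heading 0 -> 180
RT 180: heading 180 -> 0
RT 135: heading 0 -> 225
PU: pen up
Final: pos=(11,0), heading=225, 1 segment(s) drawn

Segment lengths:
  seg 1: (0,0) -> (11,0), length = 11
Total = 11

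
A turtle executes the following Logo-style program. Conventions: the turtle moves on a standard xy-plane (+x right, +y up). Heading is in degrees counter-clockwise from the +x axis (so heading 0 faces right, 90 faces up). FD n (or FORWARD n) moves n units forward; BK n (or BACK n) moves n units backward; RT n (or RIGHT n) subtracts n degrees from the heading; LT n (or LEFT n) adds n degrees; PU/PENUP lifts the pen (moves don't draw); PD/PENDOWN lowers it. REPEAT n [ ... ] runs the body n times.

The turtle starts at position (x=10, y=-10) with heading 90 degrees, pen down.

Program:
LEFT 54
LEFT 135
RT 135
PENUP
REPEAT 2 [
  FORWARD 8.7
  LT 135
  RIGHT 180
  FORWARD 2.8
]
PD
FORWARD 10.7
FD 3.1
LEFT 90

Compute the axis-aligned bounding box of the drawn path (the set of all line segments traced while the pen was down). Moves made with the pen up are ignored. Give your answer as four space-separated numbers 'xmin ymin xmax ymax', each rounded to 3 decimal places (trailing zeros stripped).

Executing turtle program step by step:
Start: pos=(10,-10), heading=90, pen down
LT 54: heading 90 -> 144
LT 135: heading 144 -> 279
RT 135: heading 279 -> 144
PU: pen up
REPEAT 2 [
  -- iteration 1/2 --
  FD 8.7: (10,-10) -> (2.962,-4.886) [heading=144, move]
  LT 135: heading 144 -> 279
  RT 180: heading 279 -> 99
  FD 2.8: (2.962,-4.886) -> (2.524,-2.121) [heading=99, move]
  -- iteration 2/2 --
  FD 8.7: (2.524,-2.121) -> (1.163,6.472) [heading=99, move]
  LT 135: heading 99 -> 234
  RT 180: heading 234 -> 54
  FD 2.8: (1.163,6.472) -> (2.808,8.737) [heading=54, move]
]
PD: pen down
FD 10.7: (2.808,8.737) -> (9.098,17.394) [heading=54, draw]
FD 3.1: (9.098,17.394) -> (10.92,19.902) [heading=54, draw]
LT 90: heading 54 -> 144
Final: pos=(10.92,19.902), heading=144, 2 segment(s) drawn

Segment endpoints: x in {2.808, 9.098, 10.92}, y in {8.737, 17.394, 19.902}
xmin=2.808, ymin=8.737, xmax=10.92, ymax=19.902

Answer: 2.808 8.737 10.92 19.902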